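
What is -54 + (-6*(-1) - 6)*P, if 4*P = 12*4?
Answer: -54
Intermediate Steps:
P = 12 (P = (12*4)/4 = (¼)*48 = 12)
-54 + (-6*(-1) - 6)*P = -54 + (-6*(-1) - 6)*12 = -54 + (6 - 6)*12 = -54 + 0*12 = -54 + 0 = -54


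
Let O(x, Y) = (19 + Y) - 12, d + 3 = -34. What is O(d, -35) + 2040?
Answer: 2012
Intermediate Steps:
d = -37 (d = -3 - 34 = -37)
O(x, Y) = 7 + Y
O(d, -35) + 2040 = (7 - 35) + 2040 = -28 + 2040 = 2012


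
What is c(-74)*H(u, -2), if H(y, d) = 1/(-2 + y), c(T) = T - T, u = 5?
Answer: 0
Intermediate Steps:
c(T) = 0
c(-74)*H(u, -2) = 0/(-2 + 5) = 0/3 = 0*(1/3) = 0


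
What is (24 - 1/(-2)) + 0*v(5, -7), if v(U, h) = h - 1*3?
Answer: 49/2 ≈ 24.500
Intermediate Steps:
v(U, h) = -3 + h (v(U, h) = h - 3 = -3 + h)
(24 - 1/(-2)) + 0*v(5, -7) = (24 - 1/(-2)) + 0*(-3 - 7) = (24 - 1*(-½)) + 0*(-10) = (24 + ½) + 0 = 49/2 + 0 = 49/2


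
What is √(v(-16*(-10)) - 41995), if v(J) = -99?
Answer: I*√42094 ≈ 205.17*I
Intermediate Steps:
√(v(-16*(-10)) - 41995) = √(-99 - 41995) = √(-42094) = I*√42094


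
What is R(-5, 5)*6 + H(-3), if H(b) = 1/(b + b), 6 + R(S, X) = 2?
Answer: -145/6 ≈ -24.167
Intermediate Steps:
R(S, X) = -4 (R(S, X) = -6 + 2 = -4)
H(b) = 1/(2*b)
R(-5, 5)*6 + H(-3) = -4*6 + (1/2)/(-3) = -24 + (1/2)*(-1/3) = -24 - 1/6 = -145/6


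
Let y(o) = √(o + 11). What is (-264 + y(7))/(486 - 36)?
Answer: -44/75 + √2/150 ≈ -0.57724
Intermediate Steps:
y(o) = √(11 + o)
(-264 + y(7))/(486 - 36) = (-264 + √(11 + 7))/(486 - 36) = (-264 + √18)/450 = (-264 + 3*√2)*(1/450) = -44/75 + √2/150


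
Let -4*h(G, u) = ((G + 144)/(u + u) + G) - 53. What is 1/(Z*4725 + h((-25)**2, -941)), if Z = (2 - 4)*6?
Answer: -7528/427913335 ≈ -1.7592e-5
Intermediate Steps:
Z = -12 (Z = -2*6 = -12)
h(G, u) = 53/4 - G/4 - (144 + G)/(8*u) (h(G, u) = -(((G + 144)/(u + u) + G) - 53)/4 = -(((144 + G)/((2*u)) + G) - 53)/4 = -(((144 + G)*(1/(2*u)) + G) - 53)/4 = -(((144 + G)/(2*u) + G) - 53)/4 = -((G + (144 + G)/(2*u)) - 53)/4 = -(-53 + G + (144 + G)/(2*u))/4 = 53/4 - G/4 - (144 + G)/(8*u))
1/(Z*4725 + h((-25)**2, -941)) = 1/(-12*4725 + (1/8)*(-144 - 1*(-25)**2 - 2*(-941)*(-53 + (-25)**2))/(-941)) = 1/(-56700 + (1/8)*(-1/941)*(-144 - 1*625 - 2*(-941)*(-53 + 625))) = 1/(-56700 + (1/8)*(-1/941)*(-144 - 625 - 2*(-941)*572)) = 1/(-56700 + (1/8)*(-1/941)*(-144 - 625 + 1076504)) = 1/(-56700 + (1/8)*(-1/941)*1075735) = 1/(-56700 - 1075735/7528) = 1/(-427913335/7528) = -7528/427913335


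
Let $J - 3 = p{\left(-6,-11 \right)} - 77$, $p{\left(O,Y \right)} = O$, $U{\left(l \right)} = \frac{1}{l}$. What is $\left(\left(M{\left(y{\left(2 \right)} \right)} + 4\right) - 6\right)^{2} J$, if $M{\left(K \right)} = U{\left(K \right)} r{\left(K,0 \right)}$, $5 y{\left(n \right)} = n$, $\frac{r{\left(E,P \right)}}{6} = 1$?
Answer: $-13520$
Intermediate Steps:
$r{\left(E,P \right)} = 6$ ($r{\left(E,P \right)} = 6 \cdot 1 = 6$)
$y{\left(n \right)} = \frac{n}{5}$
$M{\left(K \right)} = \frac{6}{K}$ ($M{\left(K \right)} = \frac{1}{K} 6 = \frac{6}{K}$)
$J = -80$ ($J = 3 - 83 = -80$)
$\left(\left(M{\left(y{\left(2 \right)} \right)} + 4\right) - 6\right)^{2} J = \left(\left(\frac{6}{\frac{1}{5} \cdot 2} + 4\right) - 6\right)^{2} \left(-80\right) = \left(\left(\frac{6}{\frac{2}{5}} + 4\right) - 6\right)^{2} \left(-80\right) = \left(\left(6 \cdot \frac{5}{2} + 4\right) - 6\right)^{2} \left(-80\right) = \left(\left(15 + 4\right) - 6\right)^{2} \left(-80\right) = \left(19 - 6\right)^{2} \left(-80\right) = 13^{2} \left(-80\right) = 169 \left(-80\right) = -13520$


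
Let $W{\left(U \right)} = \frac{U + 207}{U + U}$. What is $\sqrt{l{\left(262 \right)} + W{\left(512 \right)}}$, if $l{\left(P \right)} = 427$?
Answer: $\frac{9 \sqrt{5407}}{32} \approx 20.681$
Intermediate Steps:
$W{\left(U \right)} = \frac{207 + U}{2 U}$
$\sqrt{l{\left(262 \right)} + W{\left(512 \right)}} = \sqrt{427 + \frac{207 + 512}{2 \cdot 512}} = \sqrt{427 + \frac{1}{2} \cdot \frac{1}{512} \cdot 719} = \sqrt{427 + \frac{719}{1024}} = \sqrt{\frac{437967}{1024}} = \frac{9 \sqrt{5407}}{32}$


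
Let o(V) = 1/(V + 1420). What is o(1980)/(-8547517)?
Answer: -1/29061557800 ≈ -3.4410e-11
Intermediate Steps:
o(V) = 1/(1420 + V)
o(1980)/(-8547517) = 1/((1420 + 1980)*(-8547517)) = -1/8547517/3400 = (1/3400)*(-1/8547517) = -1/29061557800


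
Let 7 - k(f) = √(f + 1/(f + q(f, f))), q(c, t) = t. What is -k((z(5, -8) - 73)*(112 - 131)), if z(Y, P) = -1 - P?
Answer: -7 + √1971935691/1254 ≈ 28.412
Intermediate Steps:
k(f) = 7 - √(f + 1/(2*f)) (k(f) = 7 - √(f + 1/(f + f)) = 7 - √(f + 1/(2*f)))
-k((z(5, -8) - 73)*(112 - 131)) = -(7 - √(2/((((-1 - 1*(-8)) - 73)*(112 - 131))) + 4*(((-1 - 1*(-8)) - 73)*(112 - 131)))/2) = -(7 - √(2/((((-1 + 8) - 73)*(-19))) + 4*(((-1 + 8) - 73)*(-19)))/2) = -(7 - √(2/(((7 - 73)*(-19))) + 4*((7 - 73)*(-19)))/2) = -(7 - √(2/((-66*(-19))) + 4*(-66*(-19)))/2) = -(7 - √(2/1254 + 4*1254)/2) = -(7 - √(2*(1/1254) + 5016)/2) = -(7 - √(1/627 + 5016)/2) = -(7 - √1971935691/1254) = -7 + √1971935691/1254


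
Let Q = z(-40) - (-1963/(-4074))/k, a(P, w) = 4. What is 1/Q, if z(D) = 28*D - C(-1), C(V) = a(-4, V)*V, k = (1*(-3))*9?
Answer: -109998/122755805 ≈ -0.00089607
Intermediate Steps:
k = -27 (k = -3*9 = -27)
C(V) = 4*V
z(D) = 4 + 28*D (z(D) = 28*D - 4*(-1) = 28*D - 1*(-4) = 28*D + 4 = 4 + 28*D)
Q = -122755805/109998 (Q = (4 + 28*(-40)) - (-1963/(-4074))/(-27) = (4 - 1120) - (-1963*(-1/4074))*(-1)/27 = -1116 - 1963*(-1)/(4074*27) = -1116 - 1*(-1963/109998) = -1116 + 1963/109998 = -122755805/109998 ≈ -1116.0)
1/Q = 1/(-122755805/109998) = -109998/122755805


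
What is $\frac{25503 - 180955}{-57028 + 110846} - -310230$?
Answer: $\frac{8347901344}{26909} \approx 3.1023 \cdot 10^{5}$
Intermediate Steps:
$\frac{25503 - 180955}{-57028 + 110846} - -310230 = - \frac{155452}{53818} + 310230 = \left(-155452\right) \frac{1}{53818} + 310230 = - \frac{77726}{26909} + 310230 = \frac{8347901344}{26909}$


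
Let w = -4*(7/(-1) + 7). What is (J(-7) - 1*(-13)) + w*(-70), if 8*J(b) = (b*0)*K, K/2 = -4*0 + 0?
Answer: 13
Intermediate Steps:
K = 0 (K = 2*(-4*0 + 0) = 2*(0 + 0) = 2*0 = 0)
J(b) = 0 (J(b) = ((b*0)*0)/8 = (0*0)/8 = (⅛)*0 = 0)
w = 0 (w = -4*(7*(-1) + 7) = -4*(-7 + 7) = -4*0 = 0)
(J(-7) - 1*(-13)) + w*(-70) = (0 - 1*(-13)) + 0*(-70) = (0 + 13) + 0 = 13 + 0 = 13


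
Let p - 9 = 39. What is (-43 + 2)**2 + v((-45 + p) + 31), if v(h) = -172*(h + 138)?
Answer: -27903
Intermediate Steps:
p = 48 (p = 9 + 39 = 48)
v(h) = -23736 - 172*h (v(h) = -172*(138 + h) = -23736 - 172*h)
(-43 + 2)**2 + v((-45 + p) + 31) = (-43 + 2)**2 + (-23736 - 172*((-45 + 48) + 31)) = (-41)**2 + (-23736 - 172*(3 + 31)) = 1681 + (-23736 - 172*34) = 1681 + (-23736 - 5848) = 1681 - 29584 = -27903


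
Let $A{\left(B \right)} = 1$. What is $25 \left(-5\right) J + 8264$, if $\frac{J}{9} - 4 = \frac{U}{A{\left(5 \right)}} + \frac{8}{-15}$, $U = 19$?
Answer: $-17011$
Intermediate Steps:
$J = \frac{1011}{5}$ ($J = 36 + 9 \left(\frac{19}{1} + \frac{8}{-15}\right) = 36 + 9 \left(19 \cdot 1 + 8 \left(- \frac{1}{15}\right)\right) = 36 + 9 \left(19 - \frac{8}{15}\right) = 36 + 9 \cdot \frac{277}{15} = 36 + \frac{831}{5} = \frac{1011}{5} \approx 202.2$)
$25 \left(-5\right) J + 8264 = 25 \left(-5\right) \frac{1011}{5} + 8264 = \left(-125\right) \frac{1011}{5} + 8264 = -25275 + 8264 = -17011$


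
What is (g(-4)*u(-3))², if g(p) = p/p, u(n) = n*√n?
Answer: -27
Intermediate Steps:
u(n) = n^(3/2)
g(p) = 1
(g(-4)*u(-3))² = (1*(-3)^(3/2))² = (1*(-3*I*√3))² = (-3*I*√3)² = -27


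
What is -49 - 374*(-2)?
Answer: 699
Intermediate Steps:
-49 - 374*(-2) = -49 - 34*(-22) = -49 + 748 = 699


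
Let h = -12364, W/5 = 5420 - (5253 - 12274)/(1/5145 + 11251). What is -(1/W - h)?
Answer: -19397903728430696/1568901946825 ≈ -12364.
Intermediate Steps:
W = 1568901946825/57886396 (W = 5*(5420 - (5253 - 12274)/(1/5145 + 11251)) = 5*(5420 - (-7021)/(1/5145 + 11251)) = 5*(5420 - (-7021)/57886396/5145) = 5*(5420 - (-7021)*5145/57886396) = 5*(5420 - 1*(-36123045/57886396)) = 5*(5420 + 36123045/57886396) = 5*(313780389365/57886396) = 1568901946825/57886396 ≈ 27103.)
-(1/W - h) = -(1/(1568901946825/57886396) - 1*(-12364)) = -(57886396/1568901946825 + 12364) = -1*19397903728430696/1568901946825 = -19397903728430696/1568901946825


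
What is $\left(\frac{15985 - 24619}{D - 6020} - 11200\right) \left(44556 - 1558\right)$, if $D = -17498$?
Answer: $- \frac{5662685376034}{11759} \approx -4.8156 \cdot 10^{8}$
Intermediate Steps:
$\left(\frac{15985 - 24619}{D - 6020} - 11200\right) \left(44556 - 1558\right) = \left(\frac{15985 - 24619}{-17498 - 6020} - 11200\right) \left(44556 - 1558\right) = \left(- \frac{8634}{-23518} - 11200\right) 42998 = \left(\left(-8634\right) \left(- \frac{1}{23518}\right) - 11200\right) 42998 = \left(\frac{4317}{11759} - 11200\right) 42998 = \left(- \frac{131696483}{11759}\right) 42998 = - \frac{5662685376034}{11759}$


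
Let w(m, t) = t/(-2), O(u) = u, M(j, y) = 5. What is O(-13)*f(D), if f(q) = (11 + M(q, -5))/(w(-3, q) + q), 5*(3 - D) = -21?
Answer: -520/9 ≈ -57.778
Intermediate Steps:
D = 36/5 (D = 3 - 1/5*(-21) = 3 + 21/5 = 36/5 ≈ 7.2000)
w(m, t) = -t/2 (w(m, t) = t*(-1/2) = -t/2)
f(q) = 32/q (f(q) = (11 + 5)/(-q/2 + q) = 16/((q/2)) = 16*(2/q) = 32/q)
O(-13)*f(D) = -416/36/5 = -416*5/36 = -13*40/9 = -520/9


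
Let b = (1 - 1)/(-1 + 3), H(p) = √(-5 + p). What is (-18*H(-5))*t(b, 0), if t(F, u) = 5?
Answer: -90*I*√10 ≈ -284.6*I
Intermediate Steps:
b = 0 (b = 0/2 = 0*(½) = 0)
(-18*H(-5))*t(b, 0) = -18*√(-5 - 5)*5 = -18*I*√10*5 = -90*I*√10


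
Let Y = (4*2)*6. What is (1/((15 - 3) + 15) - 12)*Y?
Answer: -5168/9 ≈ -574.22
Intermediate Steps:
Y = 48 (Y = 8*6 = 48)
(1/((15 - 3) + 15) - 12)*Y = (1/((15 - 3) + 15) - 12)*48 = (1/(12 + 15) - 12)*48 = (1/27 - 12)*48 = -323/27*48 = -5168/9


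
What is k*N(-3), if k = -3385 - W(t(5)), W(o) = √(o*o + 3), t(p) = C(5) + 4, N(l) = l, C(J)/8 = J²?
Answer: 10155 + 3*√41619 ≈ 10767.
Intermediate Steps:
C(J) = 8*J²
t(p) = 204 (t(p) = 8*5² + 4 = 8*25 + 4 = 200 + 4 = 204)
W(o) = √(3 + o²) (W(o) = √(o² + 3) = √(3 + o²))
k = -3385 - √41619 (k = -3385 - √(3 + 204²) = -3385 - √(3 + 41616) = -3385 - √41619 ≈ -3589.0)
k*N(-3) = (-3385 - √41619)*(-3) = 10155 + 3*√41619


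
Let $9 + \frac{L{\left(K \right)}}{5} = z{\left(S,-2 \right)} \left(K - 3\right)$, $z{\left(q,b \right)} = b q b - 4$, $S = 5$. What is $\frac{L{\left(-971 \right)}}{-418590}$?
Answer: $\frac{15593}{83718} \approx 0.18626$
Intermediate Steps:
$z{\left(q,b \right)} = -4 + q b^{2}$ ($z{\left(q,b \right)} = q b^{2} - 4 = -4 + q b^{2}$)
$L{\left(K \right)} = -285 + 80 K$ ($L{\left(K \right)} = -45 + 5 \left(-4 + 5 \left(-2\right)^{2}\right) \left(K - 3\right) = -45 + 5 \left(-4 + 5 \cdot 4\right) \left(-3 + K\right) = -45 + 5 \left(-4 + 20\right) \left(-3 + K\right) = -45 + 5 \cdot 16 \left(-3 + K\right) = -45 + 5 \left(-48 + 16 K\right) = -45 + \left(-240 + 80 K\right) = -285 + 80 K$)
$\frac{L{\left(-971 \right)}}{-418590} = \frac{-285 + 80 \left(-971\right)}{-418590} = \left(-285 - 77680\right) \left(- \frac{1}{418590}\right) = \left(-77965\right) \left(- \frac{1}{418590}\right) = \frac{15593}{83718}$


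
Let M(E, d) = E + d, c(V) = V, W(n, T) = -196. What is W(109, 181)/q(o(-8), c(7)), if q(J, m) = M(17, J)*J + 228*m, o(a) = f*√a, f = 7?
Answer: 14*I/(-86*I + 17*√2) ≈ -0.15099 + 0.04221*I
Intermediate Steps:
o(a) = 7*√a
q(J, m) = 228*m + J*(17 + J) (q(J, m) = (17 + J)*J + 228*m = J*(17 + J) + 228*m = 228*m + J*(17 + J))
W(109, 181)/q(o(-8), c(7)) = -196/(228*7 + (7*√(-8))*(17 + 7*√(-8))) = -196/(1596 + (7*(2*I*√2))*(17 + 7*(2*I*√2))) = -196/(1596 + (14*I*√2)*(17 + 14*I*√2)) = -196/(1596 + 14*I*√2*(17 + 14*I*√2))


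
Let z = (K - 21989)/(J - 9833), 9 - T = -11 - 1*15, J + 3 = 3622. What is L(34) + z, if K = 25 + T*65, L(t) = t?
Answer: 230965/6214 ≈ 37.168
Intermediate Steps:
J = 3619 (J = -3 + 3622 = 3619)
T = 35 (T = 9 - (-11 - 1*15) = 9 - (-11 - 15) = 9 - 1*(-26) = 9 + 26 = 35)
K = 2300 (K = 25 + 35*65 = 25 + 2275 = 2300)
z = 19689/6214 (z = (2300 - 21989)/(3619 - 9833) = -19689/(-6214) = -19689*(-1/6214) = 19689/6214 ≈ 3.1685)
L(34) + z = 34 + 19689/6214 = 230965/6214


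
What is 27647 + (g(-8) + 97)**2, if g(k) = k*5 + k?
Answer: 30048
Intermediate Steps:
g(k) = 6*k (g(k) = 5*k + k = 6*k)
27647 + (g(-8) + 97)**2 = 27647 + (6*(-8) + 97)**2 = 27647 + (-48 + 97)**2 = 27647 + 49**2 = 27647 + 2401 = 30048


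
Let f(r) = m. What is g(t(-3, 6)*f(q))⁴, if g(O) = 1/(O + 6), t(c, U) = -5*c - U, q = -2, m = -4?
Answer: 1/810000 ≈ 1.2346e-6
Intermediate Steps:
t(c, U) = -U - 5*c
f(r) = -4
g(O) = 1/(6 + O)
g(t(-3, 6)*f(q))⁴ = (1/(6 + (-1*6 - 5*(-3))*(-4)))⁴ = (1/(6 + (-6 + 15)*(-4)))⁴ = (1/(6 + 9*(-4)))⁴ = (1/(6 - 36))⁴ = (1/(-30))⁴ = (-1/30)⁴ = 1/810000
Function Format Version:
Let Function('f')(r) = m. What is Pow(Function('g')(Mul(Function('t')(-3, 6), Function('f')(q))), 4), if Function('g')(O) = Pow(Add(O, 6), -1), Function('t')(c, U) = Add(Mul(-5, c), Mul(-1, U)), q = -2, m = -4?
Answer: Rational(1, 810000) ≈ 1.2346e-6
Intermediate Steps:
Function('t')(c, U) = Add(Mul(-1, U), Mul(-5, c))
Function('f')(r) = -4
Function('g')(O) = Pow(Add(6, O), -1)
Pow(Function('g')(Mul(Function('t')(-3, 6), Function('f')(q))), 4) = Pow(Pow(Add(6, Mul(Add(Mul(-1, 6), Mul(-5, -3)), -4)), -1), 4) = Pow(Pow(Add(6, Mul(Add(-6, 15), -4)), -1), 4) = Pow(Pow(Add(6, Mul(9, -4)), -1), 4) = Pow(Pow(Add(6, -36), -1), 4) = Pow(Pow(-30, -1), 4) = Pow(Rational(-1, 30), 4) = Rational(1, 810000)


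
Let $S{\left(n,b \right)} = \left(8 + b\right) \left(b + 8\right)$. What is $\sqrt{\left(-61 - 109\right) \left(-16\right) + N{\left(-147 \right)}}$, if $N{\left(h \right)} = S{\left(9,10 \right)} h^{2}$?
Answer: $26 \sqrt{10361} \approx 2646.5$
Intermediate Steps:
$S{\left(n,b \right)} = \left(8 + b\right)^{2}$ ($S{\left(n,b \right)} = \left(8 + b\right) \left(8 + b\right) = \left(8 + b\right)^{2}$)
$N{\left(h \right)} = 324 h^{2}$ ($N{\left(h \right)} = \left(8 + 10\right)^{2} h^{2} = 18^{2} h^{2} = 324 h^{2}$)
$\sqrt{\left(-61 - 109\right) \left(-16\right) + N{\left(-147 \right)}} = \sqrt{\left(-61 - 109\right) \left(-16\right) + 324 \left(-147\right)^{2}} = \sqrt{\left(-170\right) \left(-16\right) + 324 \cdot 21609} = \sqrt{2720 + 7001316} = \sqrt{7004036} = 26 \sqrt{10361}$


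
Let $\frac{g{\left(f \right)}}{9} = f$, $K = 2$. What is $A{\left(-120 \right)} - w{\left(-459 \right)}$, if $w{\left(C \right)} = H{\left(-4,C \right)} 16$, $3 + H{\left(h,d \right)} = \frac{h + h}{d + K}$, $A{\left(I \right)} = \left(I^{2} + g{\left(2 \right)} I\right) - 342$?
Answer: $\frac{5459194}{457} \approx 11946.0$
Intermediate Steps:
$g{\left(f \right)} = 9 f$
$A{\left(I \right)} = -342 + I^{2} + 18 I$ ($A{\left(I \right)} = \left(I^{2} + 9 \cdot 2 I\right) - 342 = \left(I^{2} + 18 I\right) - 342 = -342 + I^{2} + 18 I$)
$H{\left(h,d \right)} = -3 + \frac{2 h}{2 + d}$ ($H{\left(h,d \right)} = -3 + \frac{h + h}{d + 2} = -3 + \frac{2 h}{2 + d}$)
$w{\left(C \right)} = \frac{16 \left(-14 - 3 C\right)}{2 + C}$ ($w{\left(C \right)} = \frac{-6 - 3 C + 2 \left(-4\right)}{2 + C} 16 = \frac{-6 - 3 C - 8}{2 + C} 16 = \frac{-14 - 3 C}{2 + C} 16 = \frac{16 \left(-14 - 3 C\right)}{2 + C}$)
$A{\left(-120 \right)} - w{\left(-459 \right)} = \left(-342 + \left(-120\right)^{2} + 18 \left(-120\right)\right) - \frac{16 \left(-14 - -1377\right)}{2 - 459} = \left(-342 + 14400 - 2160\right) - \frac{16 \left(-14 + 1377\right)}{-457} = 11898 - 16 \left(- \frac{1}{457}\right) 1363 = 11898 - - \frac{21808}{457} = 11898 + \frac{21808}{457} = \frac{5459194}{457}$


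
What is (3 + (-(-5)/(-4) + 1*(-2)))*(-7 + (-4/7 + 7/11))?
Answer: 267/154 ≈ 1.7338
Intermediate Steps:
(3 + (-(-5)/(-4) + 1*(-2)))*(-7 + (-4/7 + 7/11)) = (3 + (-(-5)*(-1)/4 - 2))*(-7 + (-4*⅐ + 7*(1/11))) = (3 + (-1*5/4 - 2))*(-7 + (-4/7 + 7/11)) = (3 + (-5/4 - 2))*(-7 + 5/77) = (3 - 13/4)*(-534/77) = -¼*(-534/77) = 267/154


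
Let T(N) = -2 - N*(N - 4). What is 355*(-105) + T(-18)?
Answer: -37673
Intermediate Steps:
T(N) = -2 - N*(-4 + N)
355*(-105) + T(-18) = 355*(-105) + (-2 - 1*(-18)**2 + 4*(-18)) = -37275 + (-2 - 1*324 - 72) = -37275 + (-2 - 324 - 72) = -37275 - 398 = -37673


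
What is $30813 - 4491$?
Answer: $26322$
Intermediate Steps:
$30813 - 4491 = 26322$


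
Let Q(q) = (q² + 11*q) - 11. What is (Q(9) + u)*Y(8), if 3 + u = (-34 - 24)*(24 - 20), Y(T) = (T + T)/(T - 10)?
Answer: 528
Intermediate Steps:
Q(q) = -11 + q² + 11*q
Y(T) = 2*T/(-10 + T) (Y(T) = (2*T)/(-10 + T) = 2*T/(-10 + T))
u = -235 (u = -3 + (-34 - 24)*(24 - 20) = -3 - 58*4 = -3 - 232 = -235)
(Q(9) + u)*Y(8) = ((-11 + 9² + 11*9) - 235)*(2*8/(-10 + 8)) = ((-11 + 81 + 99) - 235)*(2*8/(-2)) = (169 - 235)*(2*8*(-½)) = -66*(-8) = 528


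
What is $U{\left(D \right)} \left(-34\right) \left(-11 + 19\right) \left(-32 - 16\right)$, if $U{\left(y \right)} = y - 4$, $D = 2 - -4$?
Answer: $26112$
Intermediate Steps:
$D = 6$ ($D = 2 + 4 = 6$)
$U{\left(y \right)} = -4 + y$
$U{\left(D \right)} \left(-34\right) \left(-11 + 19\right) \left(-32 - 16\right) = \left(-4 + 6\right) \left(-34\right) \left(-11 + 19\right) \left(-32 - 16\right) = 2 \left(-34\right) 8 \left(-48\right) = \left(-68\right) \left(-384\right) = 26112$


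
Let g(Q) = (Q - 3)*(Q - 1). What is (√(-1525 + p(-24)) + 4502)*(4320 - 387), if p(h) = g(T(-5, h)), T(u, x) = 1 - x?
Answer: 17706366 + 3933*I*√997 ≈ 1.7706e+7 + 1.2419e+5*I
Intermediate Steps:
g(Q) = (-1 + Q)*(-3 + Q) (g(Q) = (-3 + Q)*(-1 + Q) = (-1 + Q)*(-3 + Q))
p(h) = -1 + (1 - h)² + 4*h (p(h) = 3 + (1 - h)² - 4*(1 - h) = 3 + (1 - h)² + (-4 + 4*h) = -1 + (1 - h)² + 4*h)
(√(-1525 + p(-24)) + 4502)*(4320 - 387) = (√(-1525 - 24*(2 - 24)) + 4502)*(4320 - 387) = (√(-1525 - 24*(-22)) + 4502)*3933 = (√(-1525 + 528) + 4502)*3933 = (√(-997) + 4502)*3933 = (I*√997 + 4502)*3933 = (4502 + I*√997)*3933 = 17706366 + 3933*I*√997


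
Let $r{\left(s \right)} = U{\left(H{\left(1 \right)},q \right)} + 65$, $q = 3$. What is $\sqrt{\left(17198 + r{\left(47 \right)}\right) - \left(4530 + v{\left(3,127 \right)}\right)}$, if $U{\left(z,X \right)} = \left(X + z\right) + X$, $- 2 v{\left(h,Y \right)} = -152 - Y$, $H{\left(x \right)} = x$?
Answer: $\frac{\sqrt{50402}}{2} \approx 112.25$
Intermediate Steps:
$v{\left(h,Y \right)} = 76 + \frac{Y}{2}$ ($v{\left(h,Y \right)} = - \frac{-152 - Y}{2} = 76 + \frac{Y}{2}$)
$U{\left(z,X \right)} = z + 2 X$
$r{\left(s \right)} = 72$ ($r{\left(s \right)} = \left(1 + 2 \cdot 3\right) + 65 = \left(1 + 6\right) + 65 = 7 + 65 = 72$)
$\sqrt{\left(17198 + r{\left(47 \right)}\right) - \left(4530 + v{\left(3,127 \right)}\right)} = \sqrt{\left(17198 + 72\right) - \left(4606 + \frac{127}{2}\right)} = \sqrt{17270 - \frac{9339}{2}} = \sqrt{\frac{25201}{2}} = \frac{\sqrt{50402}}{2}$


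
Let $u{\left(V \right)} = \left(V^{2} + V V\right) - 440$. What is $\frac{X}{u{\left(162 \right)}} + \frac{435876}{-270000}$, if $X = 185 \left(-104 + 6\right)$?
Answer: $- \frac{287308063}{146385000} \approx -1.9627$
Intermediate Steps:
$X = -18130$ ($X = 185 \left(-98\right) = -18130$)
$u{\left(V \right)} = -440 + 2 V^{2}$ ($u{\left(V \right)} = \left(V^{2} + V^{2}\right) - 440 = 2 V^{2} - 440 = -440 + 2 V^{2}$)
$\frac{X}{u{\left(162 \right)}} + \frac{435876}{-270000} = - \frac{18130}{-440 + 2 \cdot 162^{2}} + \frac{435876}{-270000} = - \frac{18130}{-440 + 2 \cdot 26244} + 435876 \left(- \frac{1}{270000}\right) = - \frac{18130}{-440 + 52488} - \frac{36323}{22500} = - \frac{18130}{52048} - \frac{36323}{22500} = \left(-18130\right) \frac{1}{52048} - \frac{36323}{22500} = - \frac{9065}{26024} - \frac{36323}{22500} = - \frac{287308063}{146385000}$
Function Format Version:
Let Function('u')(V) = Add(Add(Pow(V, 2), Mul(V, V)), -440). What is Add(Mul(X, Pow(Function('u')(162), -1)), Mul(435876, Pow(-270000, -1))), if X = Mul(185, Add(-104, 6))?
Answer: Rational(-287308063, 146385000) ≈ -1.9627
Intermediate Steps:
X = -18130 (X = Mul(185, -98) = -18130)
Function('u')(V) = Add(-440, Mul(2, Pow(V, 2))) (Function('u')(V) = Add(Add(Pow(V, 2), Pow(V, 2)), -440) = Add(Mul(2, Pow(V, 2)), -440) = Add(-440, Mul(2, Pow(V, 2))))
Add(Mul(X, Pow(Function('u')(162), -1)), Mul(435876, Pow(-270000, -1))) = Add(Mul(-18130, Pow(Add(-440, Mul(2, Pow(162, 2))), -1)), Mul(435876, Pow(-270000, -1))) = Add(Mul(-18130, Pow(Add(-440, Mul(2, 26244)), -1)), Mul(435876, Rational(-1, 270000))) = Add(Mul(-18130, Pow(Add(-440, 52488), -1)), Rational(-36323, 22500)) = Add(Mul(-18130, Pow(52048, -1)), Rational(-36323, 22500)) = Add(Mul(-18130, Rational(1, 52048)), Rational(-36323, 22500)) = Add(Rational(-9065, 26024), Rational(-36323, 22500)) = Rational(-287308063, 146385000)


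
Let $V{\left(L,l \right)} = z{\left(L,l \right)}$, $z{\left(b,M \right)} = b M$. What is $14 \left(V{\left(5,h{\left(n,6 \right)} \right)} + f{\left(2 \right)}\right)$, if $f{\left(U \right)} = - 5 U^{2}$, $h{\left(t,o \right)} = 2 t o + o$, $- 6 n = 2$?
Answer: $-140$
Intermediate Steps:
$n = - \frac{1}{3}$ ($n = \left(- \frac{1}{6}\right) 2 = - \frac{1}{3} \approx -0.33333$)
$h{\left(t,o \right)} = o + 2 o t$ ($h{\left(t,o \right)} = 2 o t + o = o + 2 o t$)
$z{\left(b,M \right)} = M b$
$V{\left(L,l \right)} = L l$ ($V{\left(L,l \right)} = l L = L l$)
$14 \left(V{\left(5,h{\left(n,6 \right)} \right)} + f{\left(2 \right)}\right) = 14 \left(5 \cdot 6 \left(1 + 2 \left(- \frac{1}{3}\right)\right) - 5 \cdot 2^{2}\right) = 14 \left(5 \cdot 6 \left(1 - \frac{2}{3}\right) - 20\right) = 14 \left(5 \cdot 6 \cdot \frac{1}{3} - 20\right) = 14 \left(5 \cdot 2 - 20\right) = 14 \left(10 - 20\right) = 14 \left(-10\right) = -140$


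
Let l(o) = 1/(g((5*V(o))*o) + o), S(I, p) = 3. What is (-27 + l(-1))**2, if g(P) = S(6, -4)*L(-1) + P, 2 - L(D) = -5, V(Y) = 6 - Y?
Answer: 164836/225 ≈ 732.60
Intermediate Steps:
L(D) = 7 (L(D) = 2 - 1*(-5) = 2 + 5 = 7)
g(P) = 21 + P (g(P) = 3*7 + P = 21 + P)
l(o) = 1/(21 + o + o*(30 - 5*o)) (l(o) = 1/((21 + (5*(6 - o))*o) + o) = 1/((21 + (30 - 5*o)*o) + o) = 1/((21 + o*(30 - 5*o)) + o) = 1/(21 + o + o*(30 - 5*o)))
(-27 + l(-1))**2 = (-27 + 1/(21 - 1 - 5*(-1)*(-6 - 1)))**2 = (-27 + 1/(21 - 1 - 5*(-1)*(-7)))**2 = (-27 + 1/(21 - 1 - 35))**2 = (-27 + 1/(-15))**2 = (-27 - 1/15)**2 = (-406/15)**2 = 164836/225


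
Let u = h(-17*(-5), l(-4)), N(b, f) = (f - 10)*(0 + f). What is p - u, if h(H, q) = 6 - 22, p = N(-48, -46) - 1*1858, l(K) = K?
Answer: 734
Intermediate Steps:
N(b, f) = f*(-10 + f) (N(b, f) = (-10 + f)*f = f*(-10 + f))
p = 718 (p = -46*(-10 - 46) - 1*1858 = -46*(-56) - 1858 = 2576 - 1858 = 718)
h(H, q) = -16
u = -16
p - u = 718 - 1*(-16) = 718 + 16 = 734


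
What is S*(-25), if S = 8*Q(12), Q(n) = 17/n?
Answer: -850/3 ≈ -283.33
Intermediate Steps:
S = 34/3 (S = 8*(17/12) = 34/3 ≈ 11.333)
S*(-25) = (34/3)*(-25) = -850/3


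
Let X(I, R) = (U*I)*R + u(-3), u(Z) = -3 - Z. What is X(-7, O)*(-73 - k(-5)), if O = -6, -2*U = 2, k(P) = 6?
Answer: 3318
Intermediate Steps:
U = -1 (U = -1/2*2 = -1)
X(I, R) = -I*R (X(I, R) = (-I)*R + (-3 - 1*(-3)) = -I*R + (-3 + 3) = -I*R + 0 = -I*R)
X(-7, O)*(-73 - k(-5)) = (-1*(-7)*(-6))*(-73 - 1*6) = -42*(-73 - 6) = -42*(-79) = 3318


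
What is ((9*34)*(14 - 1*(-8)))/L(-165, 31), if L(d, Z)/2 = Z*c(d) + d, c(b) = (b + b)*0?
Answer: -102/5 ≈ -20.400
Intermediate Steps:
c(b) = 0 (c(b) = (2*b)*0 = 0)
L(d, Z) = 2*d (L(d, Z) = 2*(Z*0 + d) = 2*(0 + d) = 2*d)
((9*34)*(14 - 1*(-8)))/L(-165, 31) = ((9*34)*(14 - 1*(-8)))/((2*(-165))) = (306*(14 + 8))/(-330) = (306*22)*(-1/330) = 6732*(-1/330) = -102/5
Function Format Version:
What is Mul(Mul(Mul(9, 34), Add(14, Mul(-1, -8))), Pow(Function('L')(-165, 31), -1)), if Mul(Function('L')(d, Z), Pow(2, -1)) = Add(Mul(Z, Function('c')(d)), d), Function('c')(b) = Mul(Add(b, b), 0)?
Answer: Rational(-102, 5) ≈ -20.400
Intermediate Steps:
Function('c')(b) = 0 (Function('c')(b) = Mul(Mul(2, b), 0) = 0)
Function('L')(d, Z) = Mul(2, d) (Function('L')(d, Z) = Mul(2, Add(Mul(Z, 0), d)) = Mul(2, Add(0, d)) = Mul(2, d))
Mul(Mul(Mul(9, 34), Add(14, Mul(-1, -8))), Pow(Function('L')(-165, 31), -1)) = Mul(Mul(Mul(9, 34), Add(14, Mul(-1, -8))), Pow(Mul(2, -165), -1)) = Mul(Mul(306, Add(14, 8)), Pow(-330, -1)) = Mul(Mul(306, 22), Rational(-1, 330)) = Mul(6732, Rational(-1, 330)) = Rational(-102, 5)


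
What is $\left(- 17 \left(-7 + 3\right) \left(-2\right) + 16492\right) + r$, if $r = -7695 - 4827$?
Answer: $3834$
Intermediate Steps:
$r = -12522$
$\left(- 17 \left(-7 + 3\right) \left(-2\right) + 16492\right) + r = \left(- 17 \left(-7 + 3\right) \left(-2\right) + 16492\right) - 12522 = \left(- 17 \left(\left(-4\right) \left(-2\right)\right) + 16492\right) - 12522 = \left(\left(-17\right) 8 + 16492\right) - 12522 = \left(-136 + 16492\right) - 12522 = 16356 - 12522 = 3834$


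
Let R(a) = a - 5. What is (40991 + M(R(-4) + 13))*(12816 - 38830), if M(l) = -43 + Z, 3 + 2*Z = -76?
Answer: -1064193719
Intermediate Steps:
Z = -79/2 (Z = -3/2 + (½)*(-76) = -3/2 - 38 = -79/2 ≈ -39.500)
R(a) = -5 + a
M(l) = -165/2 (M(l) = -43 - 79/2 = -165/2)
(40991 + M(R(-4) + 13))*(12816 - 38830) = (40991 - 165/2)*(12816 - 38830) = (81817/2)*(-26014) = -1064193719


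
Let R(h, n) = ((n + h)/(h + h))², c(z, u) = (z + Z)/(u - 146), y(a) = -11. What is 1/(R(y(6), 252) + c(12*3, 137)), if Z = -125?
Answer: 4356/565805 ≈ 0.0076988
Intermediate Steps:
c(z, u) = (-125 + z)/(-146 + u) (c(z, u) = (z - 125)/(u - 146) = (-125 + z)/(-146 + u))
R(h, n) = (h + n)²/(4*h²) (R(h, n) = ((h + n)/((2*h)))² = ((h + n)*(1/(2*h)))² = ((h + n)/(2*h))² = (h + n)²/(4*h²))
1/(R(y(6), 252) + c(12*3, 137)) = 1/((¼)*(-11 + 252)²/(-11)² + (-125 + 12*3)/(-146 + 137)) = 1/((¼)*(1/121)*241² + (-125 + 36)/(-9)) = 1/((¼)*(1/121)*58081 - ⅑*(-89)) = 1/(58081/484 + 89/9) = 1/(565805/4356) = 4356/565805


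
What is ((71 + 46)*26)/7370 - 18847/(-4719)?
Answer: 6966254/1580865 ≈ 4.4066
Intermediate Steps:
((71 + 46)*26)/7370 - 18847/(-4719) = (117*26)*(1/7370) - 18847*(-1/4719) = 3042*(1/7370) + 18847/4719 = 1521/3685 + 18847/4719 = 6966254/1580865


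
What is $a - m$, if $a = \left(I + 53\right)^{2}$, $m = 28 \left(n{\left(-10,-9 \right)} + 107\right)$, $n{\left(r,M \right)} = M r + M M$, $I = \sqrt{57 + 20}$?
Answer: $-4898 + 106 \sqrt{77} \approx -3967.9$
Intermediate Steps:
$I = \sqrt{77} \approx 8.775$
$n{\left(r,M \right)} = M^{2} + M r$ ($n{\left(r,M \right)} = M r + M^{2} = M^{2} + M r$)
$m = 7784$ ($m = 28 \left(- 9 \left(-9 - 10\right) + 107\right) = 28 \left(\left(-9\right) \left(-19\right) + 107\right) = 28 \left(171 + 107\right) = 28 \cdot 278 = 7784$)
$a = \left(53 + \sqrt{77}\right)^{2}$ ($a = \left(\sqrt{77} + 53\right)^{2} = \left(53 + \sqrt{77}\right)^{2} \approx 3816.1$)
$a - m = \left(53 + \sqrt{77}\right)^{2} - 7784 = -7784 + \left(53 + \sqrt{77}\right)^{2}$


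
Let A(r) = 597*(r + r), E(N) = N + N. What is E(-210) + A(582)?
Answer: 694488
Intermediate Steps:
E(N) = 2*N
A(r) = 1194*r (A(r) = 597*(2*r) = 1194*r)
E(-210) + A(582) = 2*(-210) + 1194*582 = -420 + 694908 = 694488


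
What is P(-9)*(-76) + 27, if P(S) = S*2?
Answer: 1395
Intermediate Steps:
P(S) = 2*S
P(-9)*(-76) + 27 = (2*(-9))*(-76) + 27 = -18*(-76) + 27 = 1368 + 27 = 1395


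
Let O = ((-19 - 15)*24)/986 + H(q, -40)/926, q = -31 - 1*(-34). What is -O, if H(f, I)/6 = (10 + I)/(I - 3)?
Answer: 475206/577361 ≈ 0.82307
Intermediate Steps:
q = 3 (q = -31 + 34 = 3)
H(f, I) = 6*(10 + I)/(-3 + I) (H(f, I) = 6*((10 + I)/(I - 3)) = 6*((10 + I)/(-3 + I)) = 6*(10 + I)/(-3 + I))
O = -475206/577361 (O = ((-19 - 15)*24)/986 + (6*(10 - 40)/(-3 - 40))/926 = -34*24*(1/986) + (6*(-30)/(-43))*(1/926) = -816*1/986 + (6*(-1/43)*(-30))*(1/926) = -24/29 + (180/43)*(1/926) = -24/29 + 90/19909 = -475206/577361 ≈ -0.82307)
-O = -1*(-475206/577361) = 475206/577361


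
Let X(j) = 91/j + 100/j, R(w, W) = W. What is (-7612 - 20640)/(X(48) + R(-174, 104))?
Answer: -1356096/5183 ≈ -261.64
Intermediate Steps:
X(j) = 191/j
(-7612 - 20640)/(X(48) + R(-174, 104)) = (-7612 - 20640)/(191/48 + 104) = -28252/(191*(1/48) + 104) = -28252/(191/48 + 104) = -28252/5183/48 = -28252*48/5183 = -1356096/5183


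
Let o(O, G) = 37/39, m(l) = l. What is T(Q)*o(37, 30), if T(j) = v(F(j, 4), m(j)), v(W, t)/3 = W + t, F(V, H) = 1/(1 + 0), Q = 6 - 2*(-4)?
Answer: 555/13 ≈ 42.692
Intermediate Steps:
Q = 14 (Q = 6 + 8 = 14)
F(V, H) = 1 (F(V, H) = 1/1 = 1)
v(W, t) = 3*W + 3*t (v(W, t) = 3*(W + t) = 3*W + 3*t)
T(j) = 3 + 3*j (T(j) = 3*1 + 3*j = 3 + 3*j)
o(O, G) = 37/39 (o(O, G) = 37*(1/39) = 37/39)
T(Q)*o(37, 30) = (3 + 3*14)*(37/39) = (3 + 42)*(37/39) = 45*(37/39) = 555/13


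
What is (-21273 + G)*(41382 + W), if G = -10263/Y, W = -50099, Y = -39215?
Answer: 28742341248/155 ≈ 1.8543e+8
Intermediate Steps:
G = 933/3565 (G = -10263/(-39215) = -10263*(-1/39215) = 933/3565 ≈ 0.26171)
(-21273 + G)*(41382 + W) = (-21273 + 933/3565)*(41382 - 50099) = -75837312/3565*(-8717) = 28742341248/155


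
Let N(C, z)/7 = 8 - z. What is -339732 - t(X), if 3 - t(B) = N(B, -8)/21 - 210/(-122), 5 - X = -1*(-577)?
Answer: -62170214/183 ≈ -3.3973e+5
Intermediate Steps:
X = -572 (X = 5 - (-1)*(-577) = 5 - 1*577 = 5 - 577 = -572)
N(C, z) = 56 - 7*z (N(C, z) = 7*(8 - z) = 56 - 7*z)
t(B) = -742/183 (t(B) = 3 - ((56 - 7*(-8))/21 - 210/(-122)) = 3 - ((56 + 56)*(1/21) - 210*(-1/122)) = 3 - (112*(1/21) + 105/61) = 3 - (16/3 + 105/61) = 3 - 1*1291/183 = 3 - 1291/183 = -742/183)
-339732 - t(X) = -339732 - 1*(-742/183) = -339732 + 742/183 = -62170214/183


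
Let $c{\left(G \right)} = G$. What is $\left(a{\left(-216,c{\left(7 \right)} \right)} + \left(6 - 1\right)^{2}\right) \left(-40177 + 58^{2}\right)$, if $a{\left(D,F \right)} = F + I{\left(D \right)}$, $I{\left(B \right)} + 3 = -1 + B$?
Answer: $6920844$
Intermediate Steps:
$I{\left(B \right)} = -4 + B$ ($I{\left(B \right)} = -3 + \left(-1 + B\right) = -4 + B$)
$a{\left(D,F \right)} = -4 + D + F$ ($a{\left(D,F \right)} = F + \left(-4 + D\right) = -4 + D + F$)
$\left(a{\left(-216,c{\left(7 \right)} \right)} + \left(6 - 1\right)^{2}\right) \left(-40177 + 58^{2}\right) = \left(\left(-4 - 216 + 7\right) + \left(6 - 1\right)^{2}\right) \left(-40177 + 58^{2}\right) = \left(-213 + \left(6 + \left(-53 + 52\right)\right)^{2}\right) \left(-40177 + 3364\right) = \left(-213 + \left(6 - 1\right)^{2}\right) \left(-36813\right) = \left(-213 + 5^{2}\right) \left(-36813\right) = \left(-213 + 25\right) \left(-36813\right) = \left(-188\right) \left(-36813\right) = 6920844$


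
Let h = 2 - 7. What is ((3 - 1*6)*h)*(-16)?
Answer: -240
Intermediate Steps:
h = -5
((3 - 1*6)*h)*(-16) = ((3 - 1*6)*(-5))*(-16) = ((3 - 6)*(-5))*(-16) = -3*(-5)*(-16) = 15*(-16) = -240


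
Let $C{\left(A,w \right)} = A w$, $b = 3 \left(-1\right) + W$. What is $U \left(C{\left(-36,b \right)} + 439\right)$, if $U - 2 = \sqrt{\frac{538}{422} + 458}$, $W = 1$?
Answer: $1022 + \frac{511 \sqrt{20447377}}{211} \approx 11973.0$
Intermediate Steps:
$b = -2$ ($b = 3 \left(-1\right) + 1 = -3 + 1 = -2$)
$U = 2 + \frac{\sqrt{20447377}}{211}$ ($U = 2 + \sqrt{\frac{538}{422} + 458} = 2 + \sqrt{538 \cdot \frac{1}{422} + 458} = 2 + \sqrt{\frac{269}{211} + 458} = 2 + \sqrt{\frac{96907}{211}} = 2 + \frac{\sqrt{20447377}}{211} \approx 23.431$)
$U \left(C{\left(-36,b \right)} + 439\right) = \left(2 + \frac{\sqrt{20447377}}{211}\right) \left(\left(-36\right) \left(-2\right) + 439\right) = \left(2 + \frac{\sqrt{20447377}}{211}\right) \left(72 + 439\right) = \left(2 + \frac{\sqrt{20447377}}{211}\right) 511 = 1022 + \frac{511 \sqrt{20447377}}{211}$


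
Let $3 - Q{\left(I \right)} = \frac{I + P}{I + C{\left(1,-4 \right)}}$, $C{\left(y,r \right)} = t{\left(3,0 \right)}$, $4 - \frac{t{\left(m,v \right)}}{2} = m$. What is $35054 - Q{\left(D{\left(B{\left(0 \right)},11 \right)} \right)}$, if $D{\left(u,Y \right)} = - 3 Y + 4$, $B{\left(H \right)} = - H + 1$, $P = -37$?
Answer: $\frac{315481}{9} \approx 35053.0$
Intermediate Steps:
$t{\left(m,v \right)} = 8 - 2 m$
$B{\left(H \right)} = 1 - H$
$C{\left(y,r \right)} = 2$ ($C{\left(y,r \right)} = 8 - 6 = 2$)
$D{\left(u,Y \right)} = 4 - 3 Y$
$Q{\left(I \right)} = 3 - \frac{-37 + I}{2 + I}$ ($Q{\left(I \right)} = 3 - \frac{I - 37}{I + 2} = 3 - \frac{-37 + I}{2 + I}$)
$35054 - Q{\left(D{\left(B{\left(0 \right)},11 \right)} \right)} = 35054 - \frac{43 + 2 \left(4 - 33\right)}{2 + \left(4 - 33\right)} = 35054 - \frac{43 + 2 \left(-29\right)}{2 - 29} = 35054 - \frac{43 - 58}{-27} = 35054 - \left(- \frac{1}{27}\right) \left(-15\right) = 35054 - \frac{5}{9} = \frac{315481}{9}$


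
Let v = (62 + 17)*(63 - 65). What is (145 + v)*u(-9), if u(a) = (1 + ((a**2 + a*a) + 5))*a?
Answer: 19656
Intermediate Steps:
u(a) = a*(6 + 2*a**2) (u(a) = (1 + ((a**2 + a**2) + 5))*a = (1 + (2*a**2 + 5))*a = (1 + (5 + 2*a**2))*a = (6 + 2*a**2)*a = a*(6 + 2*a**2))
v = -158 (v = 79*(-2) = -158)
(145 + v)*u(-9) = (145 - 158)*(2*(-9)*(3 + (-9)**2)) = -26*(-9)*(3 + 81) = -26*(-9)*84 = -13*(-1512) = 19656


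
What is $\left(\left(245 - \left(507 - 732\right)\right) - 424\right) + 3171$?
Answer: $3217$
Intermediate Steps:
$\left(\left(245 - \left(507 - 732\right)\right) - 424\right) + 3171 = \left(\left(245 - -225\right) - 424\right) + 3171 = \left(\left(245 + 225\right) - 424\right) + 3171 = \left(470 - 424\right) + 3171 = 46 + 3171 = 3217$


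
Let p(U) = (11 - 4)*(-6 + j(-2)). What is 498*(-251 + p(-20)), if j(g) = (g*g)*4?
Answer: -90138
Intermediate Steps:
j(g) = 4*g² (j(g) = g²*4 = 4*g²)
p(U) = 70 (p(U) = (11 - 4)*(-6 + 4*(-2)²) = 7*(-6 + 4*4) = 7*(-6 + 16) = 7*10 = 70)
498*(-251 + p(-20)) = 498*(-251 + 70) = 498*(-181) = -90138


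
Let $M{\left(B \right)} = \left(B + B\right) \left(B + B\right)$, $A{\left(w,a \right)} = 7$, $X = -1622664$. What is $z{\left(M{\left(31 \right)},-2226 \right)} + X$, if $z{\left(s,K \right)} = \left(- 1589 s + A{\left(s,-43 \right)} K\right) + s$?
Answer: $-7742518$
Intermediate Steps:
$M{\left(B \right)} = 4 B^{2}$ ($M{\left(B \right)} = 2 B 2 B = 4 B^{2}$)
$z{\left(s,K \right)} = - 1588 s + 7 K$ ($z{\left(s,K \right)} = \left(- 1589 s + 7 K\right) + s = - 1588 s + 7 K$)
$z{\left(M{\left(31 \right)},-2226 \right)} + X = \left(- 1588 \cdot 4 \cdot 31^{2} + 7 \left(-2226\right)\right) - 1622664 = \left(- 1588 \cdot 4 \cdot 961 - 15582\right) - 1622664 = \left(\left(-1588\right) 3844 - 15582\right) - 1622664 = \left(-6104272 - 15582\right) - 1622664 = -6119854 - 1622664 = -7742518$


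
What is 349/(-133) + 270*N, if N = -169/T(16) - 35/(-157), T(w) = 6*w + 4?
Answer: -83259433/208810 ≈ -398.73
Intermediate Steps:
T(w) = 4 + 6*w
N = -23033/15700 (N = -169/(4 + 6*16) - 35/(-157) = -169/(4 + 96) - 35*(-1/157) = -169/100 + 35/157 = -23033/15700 ≈ -1.4671)
349/(-133) + 270*N = 349/(-133) + 270*(-23033/15700) = 349*(-1/133) - 621891/1570 = -349/133 - 621891/1570 = -83259433/208810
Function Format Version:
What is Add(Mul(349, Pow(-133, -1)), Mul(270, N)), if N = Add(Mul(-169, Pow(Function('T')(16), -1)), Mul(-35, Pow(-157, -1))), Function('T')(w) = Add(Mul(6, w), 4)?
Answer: Rational(-83259433, 208810) ≈ -398.73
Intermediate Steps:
Function('T')(w) = Add(4, Mul(6, w))
N = Rational(-23033, 15700) (N = Add(Mul(-169, Pow(Add(4, Mul(6, 16)), -1)), Mul(-35, Pow(-157, -1))) = Add(Mul(-169, Pow(Add(4, 96), -1)), Mul(-35, Rational(-1, 157))) = Add(Mul(-169, Pow(100, -1)), Rational(35, 157)) = Add(Mul(-169, Rational(1, 100)), Rational(35, 157)) = Add(Rational(-169, 100), Rational(35, 157)) = Rational(-23033, 15700) ≈ -1.4671)
Add(Mul(349, Pow(-133, -1)), Mul(270, N)) = Add(Mul(349, Pow(-133, -1)), Mul(270, Rational(-23033, 15700))) = Add(Mul(349, Rational(-1, 133)), Rational(-621891, 1570)) = Add(Rational(-349, 133), Rational(-621891, 1570)) = Rational(-83259433, 208810)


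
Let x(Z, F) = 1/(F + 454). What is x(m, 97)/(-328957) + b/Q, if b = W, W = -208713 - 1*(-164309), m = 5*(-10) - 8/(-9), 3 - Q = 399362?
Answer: 277533112161/2496066832697 ≈ 0.11119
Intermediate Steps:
Q = -399359 (Q = 3 - 1*399362 = 3 - 399362 = -399359)
m = -442/9 (m = -50 - 8*(-⅑) = -50 + 8/9 = -442/9 ≈ -49.111)
x(Z, F) = 1/(454 + F)
W = -44404 (W = -208713 + 164309 = -44404)
b = -44404
x(m, 97)/(-328957) + b/Q = 1/((454 + 97)*(-328957)) - 44404/(-399359) = -1/328957/551 - 44404*(-1/399359) = (1/551)*(-1/328957) + 44404/399359 = -1/181255307 + 44404/399359 = 277533112161/2496066832697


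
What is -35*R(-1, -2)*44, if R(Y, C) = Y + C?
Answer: 4620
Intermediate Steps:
R(Y, C) = C + Y
-35*R(-1, -2)*44 = -35*(-2 - 1)*44 = -35*(-3)*44 = 105*44 = 4620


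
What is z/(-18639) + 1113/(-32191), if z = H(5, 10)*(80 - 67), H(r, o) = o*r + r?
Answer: -43761772/600008049 ≈ -0.072935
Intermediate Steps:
H(r, o) = r + o*r
z = 715 (z = (5*(1 + 10))*(80 - 67) = (5*11)*13 = 55*13 = 715)
z/(-18639) + 1113/(-32191) = 715/(-18639) + 1113/(-32191) = 715*(-1/18639) + 1113*(-1/32191) = -715/18639 - 1113/32191 = -43761772/600008049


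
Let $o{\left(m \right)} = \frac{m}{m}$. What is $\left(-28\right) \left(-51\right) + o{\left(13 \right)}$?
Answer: $1429$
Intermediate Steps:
$o{\left(m \right)} = 1$
$\left(-28\right) \left(-51\right) + o{\left(13 \right)} = \left(-28\right) \left(-51\right) + 1 = 1428 + 1 = 1429$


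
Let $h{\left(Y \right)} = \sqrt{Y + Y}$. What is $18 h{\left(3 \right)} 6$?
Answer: $108 \sqrt{6} \approx 264.54$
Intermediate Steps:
$h{\left(Y \right)} = \sqrt{2} \sqrt{Y}$ ($h{\left(Y \right)} = \sqrt{2 Y} = \sqrt{2} \sqrt{Y}$)
$18 h{\left(3 \right)} 6 = 18 \sqrt{2} \sqrt{3} \cdot 6 = 18 \sqrt{6} \cdot 6 = 108 \sqrt{6}$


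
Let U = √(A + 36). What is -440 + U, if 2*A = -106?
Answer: -440 + I*√17 ≈ -440.0 + 4.1231*I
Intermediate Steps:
A = -53 (A = (½)*(-106) = -53)
U = I*√17 (U = √(-53 + 36) = √(-17) = I*√17 ≈ 4.1231*I)
-440 + U = -440 + I*√17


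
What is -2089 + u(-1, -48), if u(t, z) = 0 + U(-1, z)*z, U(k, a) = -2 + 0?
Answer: -1993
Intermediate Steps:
U(k, a) = -2
u(t, z) = -2*z (u(t, z) = 0 - 2*z = -2*z)
-2089 + u(-1, -48) = -2089 - 2*(-48) = -2089 + 96 = -1993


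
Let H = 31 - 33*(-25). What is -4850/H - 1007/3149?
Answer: -8067321/1347772 ≈ -5.9857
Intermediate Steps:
H = 856 (H = 31 + 825 = 856)
-4850/H - 1007/3149 = -4850/856 - 1007/3149 = -4850*1/856 - 1007*1/3149 = -2425/428 - 1007/3149 = -8067321/1347772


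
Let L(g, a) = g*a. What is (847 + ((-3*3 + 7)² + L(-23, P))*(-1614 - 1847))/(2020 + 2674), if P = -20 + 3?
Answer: -683124/2347 ≈ -291.06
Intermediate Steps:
P = -17
L(g, a) = a*g
(847 + ((-3*3 + 7)² + L(-23, P))*(-1614 - 1847))/(2020 + 2674) = (847 + ((-3*3 + 7)² - 17*(-23))*(-1614 - 1847))/(2020 + 2674) = (847 + ((-9 + 7)² + 391)*(-3461))/4694 = (847 + ((-2)² + 391)*(-3461))*(1/4694) = (847 + (4 + 391)*(-3461))*(1/4694) = (847 + 395*(-3461))*(1/4694) = (847 - 1367095)*(1/4694) = -1366248*1/4694 = -683124/2347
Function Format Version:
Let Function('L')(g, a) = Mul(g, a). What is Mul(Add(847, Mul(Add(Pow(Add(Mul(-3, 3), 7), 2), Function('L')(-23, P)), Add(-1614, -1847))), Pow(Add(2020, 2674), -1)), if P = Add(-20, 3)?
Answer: Rational(-683124, 2347) ≈ -291.06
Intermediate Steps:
P = -17
Function('L')(g, a) = Mul(a, g)
Mul(Add(847, Mul(Add(Pow(Add(Mul(-3, 3), 7), 2), Function('L')(-23, P)), Add(-1614, -1847))), Pow(Add(2020, 2674), -1)) = Mul(Add(847, Mul(Add(Pow(Add(Mul(-3, 3), 7), 2), Mul(-17, -23)), Add(-1614, -1847))), Pow(Add(2020, 2674), -1)) = Mul(Add(847, Mul(Add(Pow(Add(-9, 7), 2), 391), -3461)), Pow(4694, -1)) = Mul(Add(847, Mul(Add(Pow(-2, 2), 391), -3461)), Rational(1, 4694)) = Mul(Add(847, Mul(Add(4, 391), -3461)), Rational(1, 4694)) = Mul(Add(847, Mul(395, -3461)), Rational(1, 4694)) = Mul(Add(847, -1367095), Rational(1, 4694)) = Mul(-1366248, Rational(1, 4694)) = Rational(-683124, 2347)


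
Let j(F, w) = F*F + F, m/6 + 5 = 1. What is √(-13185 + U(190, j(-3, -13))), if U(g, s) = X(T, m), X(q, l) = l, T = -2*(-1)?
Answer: I*√13209 ≈ 114.93*I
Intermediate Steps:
m = -24 (m = -30 + 6*1 = -30 + 6 = -24)
T = 2
j(F, w) = F + F² (j(F, w) = F² + F = F + F²)
U(g, s) = -24
√(-13185 + U(190, j(-3, -13))) = √(-13185 - 24) = √(-13209) = I*√13209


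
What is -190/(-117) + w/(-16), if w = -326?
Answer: 20591/936 ≈ 21.999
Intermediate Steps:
-190/(-117) + w/(-16) = -190/(-117) - 326/(-16) = -190*(-1/117) - 326*(-1/16) = 190/117 + 163/8 = 20591/936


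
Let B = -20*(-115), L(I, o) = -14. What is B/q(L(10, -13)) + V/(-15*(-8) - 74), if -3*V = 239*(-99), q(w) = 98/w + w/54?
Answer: -327687/2254 ≈ -145.38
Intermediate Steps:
q(w) = 98/w + w/54 (q(w) = 98/w + w*(1/54) = 98/w + w/54)
B = 2300
V = 7887 (V = -239*(-99)/3 = -⅓*(-23661) = 7887)
B/q(L(10, -13)) + V/(-15*(-8) - 74) = 2300/(98/(-14) + (1/54)*(-14)) + 7887/(-15*(-8) - 74) = 2300/(98*(-1/14) - 7/27) + 7887/(120 - 74) = 2300/(-7 - 7/27) + 7887/46 = 2300/(-196/27) + 7887*(1/46) = 2300*(-27/196) + 7887/46 = -15525/49 + 7887/46 = -327687/2254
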